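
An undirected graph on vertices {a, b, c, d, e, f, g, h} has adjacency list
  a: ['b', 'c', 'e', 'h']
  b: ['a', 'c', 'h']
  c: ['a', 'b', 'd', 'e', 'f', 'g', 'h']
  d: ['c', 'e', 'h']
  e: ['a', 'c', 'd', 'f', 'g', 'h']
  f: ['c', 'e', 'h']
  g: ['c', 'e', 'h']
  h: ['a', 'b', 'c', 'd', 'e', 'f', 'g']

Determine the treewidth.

A width-3 tree decomposition is:
Bags: B1 = {a, c, e, h}  B2 = {c, e, f, h}  B3 = {a, b, c, h}  B4 = {c, d, e, h}  B5 = {c, e, g, h}
Tree: B1–B2, B1–B3, B2–B4, B1–B5
The largest bag has 4 vertices, giving width 3; this decomposition certifies tw(G) ≤ 3. For the lower bound, the 4 vertices {c, d, e, h} are pairwise adjacent, and any tree decomposition puts a clique entirely inside one bag — forcing width ≥ 3. Combining the bounds, tw(G) = 3.

3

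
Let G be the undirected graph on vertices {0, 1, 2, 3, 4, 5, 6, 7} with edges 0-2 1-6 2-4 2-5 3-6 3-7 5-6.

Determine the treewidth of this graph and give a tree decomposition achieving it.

The largest bag has 2 vertices, giving width 1; this decomposition certifies tw(G) ≤ 1. Any graph with an edge has treewidth ≥ 1, and G has the edge 5–6. Hence tw(G) = 1 exactly.

Treewidth 1.
Bags: B1 = {5, 6}  B2 = {3, 6}  B3 = {3, 7}  B4 = {2, 5}  B5 = {0, 2}  B6 = {2, 4}  B7 = {1, 6}
Tree: B1–B2, B2–B3, B1–B4, B4–B5, B5–B6, B2–B7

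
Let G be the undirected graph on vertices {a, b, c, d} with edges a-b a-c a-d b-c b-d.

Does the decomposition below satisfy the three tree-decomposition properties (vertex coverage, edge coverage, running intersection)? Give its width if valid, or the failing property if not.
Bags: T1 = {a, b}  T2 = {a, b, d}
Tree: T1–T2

A tree decomposition must satisfy three properties: every vertex lies in some bag; for every edge, both endpoints lie together in some bag; and for every vertex, the bags containing it form a connected subtree. Here vertex c appears in no bag, so the decomposition is invalid.

No — vertex c appears in no bag.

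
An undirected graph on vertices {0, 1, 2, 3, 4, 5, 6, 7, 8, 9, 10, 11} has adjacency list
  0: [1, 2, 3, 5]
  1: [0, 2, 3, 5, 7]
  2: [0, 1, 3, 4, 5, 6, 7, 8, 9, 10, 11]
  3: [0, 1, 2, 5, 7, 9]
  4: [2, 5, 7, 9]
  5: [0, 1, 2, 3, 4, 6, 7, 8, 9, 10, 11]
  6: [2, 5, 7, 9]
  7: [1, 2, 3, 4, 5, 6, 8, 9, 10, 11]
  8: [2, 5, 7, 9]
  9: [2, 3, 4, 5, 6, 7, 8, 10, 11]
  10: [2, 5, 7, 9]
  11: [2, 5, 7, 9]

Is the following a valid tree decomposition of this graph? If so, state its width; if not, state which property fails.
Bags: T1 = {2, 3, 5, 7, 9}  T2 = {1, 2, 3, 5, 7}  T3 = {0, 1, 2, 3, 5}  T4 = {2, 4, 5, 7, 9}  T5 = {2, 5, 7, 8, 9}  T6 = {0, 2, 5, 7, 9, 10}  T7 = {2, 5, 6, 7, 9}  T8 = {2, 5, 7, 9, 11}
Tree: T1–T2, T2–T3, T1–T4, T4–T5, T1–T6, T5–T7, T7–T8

A tree decomposition must satisfy three properties: every vertex lies in some bag; for every edge, both endpoints lie together in some bag; and for every vertex, the bags containing it form a connected subtree. Here bags containing vertex 0 are not connected in the tree, so the decomposition is invalid.

No — bags containing vertex 0 are not connected in the tree.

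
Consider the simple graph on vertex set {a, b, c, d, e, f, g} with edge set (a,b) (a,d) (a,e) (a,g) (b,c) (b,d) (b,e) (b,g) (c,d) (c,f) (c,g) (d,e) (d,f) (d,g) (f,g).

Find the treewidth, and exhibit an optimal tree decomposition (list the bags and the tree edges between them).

Every bag has size at most 4, so the width is 4 − 1 = 3 and tw(G) ≤ 3. On the other hand G contains the 4-clique {c, d, f, g}. A clique must lie in a single bag of any decomposition, so no decomposition can have width below 3. Therefore the treewidth is 3.

Treewidth 3.
Bags: B1 = {b, c, d, g}  B2 = {a, b, d, g}  B3 = {a, b, d, e}  B4 = {c, d, f, g}
Tree: B1–B2, B2–B3, B1–B4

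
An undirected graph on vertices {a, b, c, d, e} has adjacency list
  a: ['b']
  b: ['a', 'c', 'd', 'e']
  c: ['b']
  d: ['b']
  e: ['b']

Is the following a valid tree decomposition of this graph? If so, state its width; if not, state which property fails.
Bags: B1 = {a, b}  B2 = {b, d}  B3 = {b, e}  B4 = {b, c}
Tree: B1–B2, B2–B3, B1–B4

Yes; width 1.

Checking the three conditions: (i) the bags cover all of {a, b, c, d, e}; (ii) for each edge, some bag contains both endpoints; (iii) the bags containing any fixed vertex form a subtree. All hold, so the decomposition is valid with width 2 − 1 = 1.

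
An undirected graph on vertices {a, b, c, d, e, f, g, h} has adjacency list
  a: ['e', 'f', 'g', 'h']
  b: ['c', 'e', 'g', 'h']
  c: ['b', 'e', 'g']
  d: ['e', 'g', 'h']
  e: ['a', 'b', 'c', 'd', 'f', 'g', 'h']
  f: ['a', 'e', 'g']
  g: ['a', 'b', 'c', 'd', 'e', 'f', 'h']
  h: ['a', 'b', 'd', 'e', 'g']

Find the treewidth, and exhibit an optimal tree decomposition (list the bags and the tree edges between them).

Every bag has size at most 4, so the width is 4 − 1 = 3 and tw(G) ≤ 3. On the other hand G contains the 4-clique {d, e, g, h}. A clique must lie in a single bag of any decomposition, so no decomposition can have width below 3. Therefore the treewidth is 3.

Treewidth 3.
One optimal decomposition is:
Bags: B1 = {a, e, g, h}  B2 = {d, e, g, h}  B3 = {a, e, f, g}  B4 = {b, e, g, h}  B5 = {b, c, e, g}
Tree: B1–B2, B1–B3, B2–B4, B4–B5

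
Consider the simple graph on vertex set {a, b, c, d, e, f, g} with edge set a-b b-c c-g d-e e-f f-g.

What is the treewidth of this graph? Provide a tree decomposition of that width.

Treewidth 1.
One such decomposition:
Bags: B1 = {d, e}  B2 = {e, f}  B3 = {f, g}  B4 = {c, g}  B5 = {b, c}  B6 = {a, b}
Tree: B1–B2, B2–B3, B3–B4, B4–B5, B5–B6

The largest bag has 2 vertices, giving width 1; this decomposition certifies tw(G) ≤ 1. Any graph with an edge has treewidth ≥ 1, and G has the edge d–e. Therefore the treewidth is 1.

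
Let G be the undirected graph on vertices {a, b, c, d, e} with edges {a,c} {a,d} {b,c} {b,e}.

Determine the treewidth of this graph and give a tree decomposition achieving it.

Treewidth 1.
One optimal decomposition is:
Bags: B1 = {b, e}  B2 = {b, c}  B3 = {a, c}  B4 = {a, d}
Tree: B1–B2, B2–B3, B3–B4

Each bag holds 2 vertices, so the decomposition has width 1, which upper-bounds the treewidth. G has an edge, so its treewidth is at least 1. Therefore the treewidth is 1.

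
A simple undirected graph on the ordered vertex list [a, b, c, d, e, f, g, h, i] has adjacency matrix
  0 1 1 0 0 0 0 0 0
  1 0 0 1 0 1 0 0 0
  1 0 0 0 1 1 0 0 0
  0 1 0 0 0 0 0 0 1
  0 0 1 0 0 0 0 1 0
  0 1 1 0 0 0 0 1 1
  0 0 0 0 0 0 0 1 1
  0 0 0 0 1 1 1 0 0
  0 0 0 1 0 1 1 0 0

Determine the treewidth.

3

A width-3 tree decomposition is:
Bags: B1 = {a, b, c, e}  B2 = {b, c, e, f}  B3 = {b, e, f, h}  B4 = {b, d, f, h}  B5 = {d, f, h, i}  B6 = {d, g, h, i}
Tree: B1–B2, B2–B3, B3–B4, B4–B5, B5–B6
The largest bag has 4 vertices, giving width 3; this decomposition certifies tw(G) ≤ 3. For the lower bound: the 4 vertex sets {a,c,e}, {b}, {f}, {d,g,h,i} are disjoint, each induces a connected subgraph, and every pair is joined by at least one edge of G. Contracting each set to a single vertex therefore yields K_{4} as a minor, and since treewidth is minor-monotone, tw(G) ≥ tw(K_{4}) = 3. Hence tw(G) = 3 exactly.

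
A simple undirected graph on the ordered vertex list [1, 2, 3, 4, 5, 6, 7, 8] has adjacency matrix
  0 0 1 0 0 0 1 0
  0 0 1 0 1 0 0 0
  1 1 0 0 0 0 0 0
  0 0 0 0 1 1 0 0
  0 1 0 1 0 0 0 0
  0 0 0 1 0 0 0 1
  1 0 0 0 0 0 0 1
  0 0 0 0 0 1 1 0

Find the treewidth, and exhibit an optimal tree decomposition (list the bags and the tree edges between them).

Every bag has size at most 3, so the width is 3 − 1 = 2 and tw(G) ≤ 2. The edges 3–2–5–4–6–8–7–1–3 form a cycle, so G is not a tree and its treewidth is at least 2. Combining the bounds, tw(G) = 2.

Treewidth 2.
One such decomposition:
Bags: B1 = {2, 3, 5}  B2 = {3, 4, 5}  B3 = {3, 4, 6}  B4 = {3, 6, 8}  B5 = {3, 7, 8}  B6 = {1, 3, 7}
Tree: B1–B2, B2–B3, B3–B4, B4–B5, B5–B6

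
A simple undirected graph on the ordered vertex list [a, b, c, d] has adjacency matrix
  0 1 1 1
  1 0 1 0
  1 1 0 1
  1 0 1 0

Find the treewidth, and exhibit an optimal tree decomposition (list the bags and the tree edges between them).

Every bag has size at most 3, so the width is 3 − 1 = 2 and tw(G) ≤ 2. For the lower bound, the 3 vertices {a, c, d} are pairwise adjacent, and any tree decomposition puts a clique entirely inside one bag — forcing width ≥ 2. Combining the bounds, tw(G) = 2.

Treewidth 2.
One optimal decomposition is:
Bags: B1 = {a, b, c}  B2 = {a, c, d}
Tree: B1–B2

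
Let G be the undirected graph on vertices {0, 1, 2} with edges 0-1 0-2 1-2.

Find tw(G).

2

A width-2 tree decomposition is:
Bags: B1 = {0, 1, 2}
Tree: (single bag)
A single bag containing all 3 vertices is trivially a valid decomposition of width 2. For the lower bound, the 3 vertices {0, 1, 2} are pairwise adjacent, and any tree decomposition puts a clique entirely inside one bag — forcing width ≥ 2. The upper and lower bounds meet at 2, so that is the treewidth.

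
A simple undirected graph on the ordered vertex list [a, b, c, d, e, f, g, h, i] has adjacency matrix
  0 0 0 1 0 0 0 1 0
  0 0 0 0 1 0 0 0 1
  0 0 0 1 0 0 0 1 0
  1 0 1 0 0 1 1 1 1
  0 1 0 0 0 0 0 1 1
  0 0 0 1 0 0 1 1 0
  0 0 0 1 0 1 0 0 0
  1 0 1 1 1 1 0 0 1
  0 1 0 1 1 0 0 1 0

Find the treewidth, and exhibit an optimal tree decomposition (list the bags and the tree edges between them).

Treewidth 2.
One such decomposition:
Bags: B1 = {d, f, h}  B2 = {d, h, i}  B3 = {e, h, i}  B4 = {c, d, h}  B5 = {d, f, g}  B6 = {a, d, h}  B7 = {b, e, i}
Tree: B1–B2, B2–B3, B1–B4, B1–B5, B2–B6, B3–B7

The largest bag has 3 vertices, giving width 2; this decomposition certifies tw(G) ≤ 2. On the other hand G contains the 3-clique {d, f, g}. A clique must lie in a single bag of any decomposition, so no decomposition can have width below 2. Combining the bounds, tw(G) = 2.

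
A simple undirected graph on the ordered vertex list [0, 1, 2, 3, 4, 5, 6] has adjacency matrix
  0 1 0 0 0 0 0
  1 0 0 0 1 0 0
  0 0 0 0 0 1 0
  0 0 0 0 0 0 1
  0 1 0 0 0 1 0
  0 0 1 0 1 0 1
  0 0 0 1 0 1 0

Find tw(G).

A width-1 tree decomposition is:
Bags: B1 = {5, 6}  B2 = {3, 6}  B3 = {4, 5}  B4 = {1, 4}  B5 = {2, 5}  B6 = {0, 1}
Tree: B1–B2, B1–B3, B3–B4, B3–B5, B4–B6
Every bag has size at most 2, so the width is 2 − 1 = 1 and tw(G) ≤ 1. G has an edge, so its treewidth is at least 1. The upper and lower bounds meet at 1, so that is the treewidth.

1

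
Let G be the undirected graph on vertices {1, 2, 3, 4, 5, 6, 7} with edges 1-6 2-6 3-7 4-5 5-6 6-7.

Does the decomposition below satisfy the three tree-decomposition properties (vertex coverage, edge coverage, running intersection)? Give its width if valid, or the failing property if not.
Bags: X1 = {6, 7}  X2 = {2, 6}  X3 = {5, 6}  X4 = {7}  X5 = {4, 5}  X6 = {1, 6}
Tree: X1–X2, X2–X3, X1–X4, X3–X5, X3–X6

No — vertex 3 appears in no bag.

A tree decomposition must satisfy three properties: every vertex lies in some bag; for every edge, both endpoints lie together in some bag; and for every vertex, the bags containing it form a connected subtree. Here vertex 3 appears in no bag, so the decomposition is invalid.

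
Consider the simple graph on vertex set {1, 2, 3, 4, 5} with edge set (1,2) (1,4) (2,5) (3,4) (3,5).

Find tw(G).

2

A width-2 tree decomposition is:
Bags: B1 = {1, 2, 5}  B2 = {1, 4, 5}  B3 = {3, 4, 5}
Tree: B1–B2, B2–B3
The largest bag has 3 vertices, giving width 2; this decomposition certifies tw(G) ≤ 2. Since 5–2–1–4–3–5 is a cycle in G, G is not acyclic. Forests are exactly the graphs of treewidth ≤ 1, so tw(G) ≥ 2. Therefore the treewidth is 2.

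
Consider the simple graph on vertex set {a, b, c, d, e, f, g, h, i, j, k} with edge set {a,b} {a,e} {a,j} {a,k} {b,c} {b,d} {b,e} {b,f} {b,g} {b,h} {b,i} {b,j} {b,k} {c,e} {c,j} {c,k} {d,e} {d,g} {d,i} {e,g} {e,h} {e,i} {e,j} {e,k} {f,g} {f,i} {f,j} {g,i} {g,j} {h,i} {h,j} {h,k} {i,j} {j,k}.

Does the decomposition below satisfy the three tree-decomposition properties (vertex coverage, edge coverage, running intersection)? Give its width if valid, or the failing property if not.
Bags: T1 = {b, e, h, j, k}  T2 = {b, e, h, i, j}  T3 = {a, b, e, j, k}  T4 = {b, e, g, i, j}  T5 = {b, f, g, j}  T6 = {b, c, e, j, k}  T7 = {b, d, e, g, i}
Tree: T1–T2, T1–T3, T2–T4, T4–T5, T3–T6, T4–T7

A tree decomposition must satisfy three properties: every vertex lies in some bag; for every edge, both endpoints lie together in some bag; and for every vertex, the bags containing it form a connected subtree. Here edge (i,f) lies in no bag, so the decomposition is invalid.

No — edge (i,f) lies in no bag.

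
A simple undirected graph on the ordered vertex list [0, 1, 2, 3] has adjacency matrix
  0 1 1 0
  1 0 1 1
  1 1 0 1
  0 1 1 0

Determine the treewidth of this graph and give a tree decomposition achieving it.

Treewidth 2.
One such decomposition:
Bags: B1 = {1, 2, 3}  B2 = {0, 1, 2}
Tree: B1–B2

Every bag has size at most 3, so the width is 3 − 1 = 2 and tw(G) ≤ 2. Conversely, {0, 1, 2} is a clique of size 3, and the vertices of any clique must share a bag in every tree decomposition; so some bag has ≥ 3 vertices and tw(G) ≥ 2. The upper and lower bounds meet at 2, so that is the treewidth.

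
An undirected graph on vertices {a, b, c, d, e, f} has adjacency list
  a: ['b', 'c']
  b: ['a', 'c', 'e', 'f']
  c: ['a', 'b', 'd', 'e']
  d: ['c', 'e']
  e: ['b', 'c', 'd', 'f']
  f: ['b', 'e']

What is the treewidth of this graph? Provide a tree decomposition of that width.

Treewidth 2.
Bags: B1 = {b, e, f}  B2 = {b, c, e}  B3 = {c, d, e}  B4 = {a, b, c}
Tree: B1–B2, B2–B3, B2–B4

Each bag holds 3 vertices, so the decomposition has width 2, which upper-bounds the treewidth. Conversely, {c, d, e} is a clique of size 3, and the vertices of any clique must share a bag in every tree decomposition; so some bag has ≥ 3 vertices and tw(G) ≥ 2. The upper and lower bounds meet at 2, so that is the treewidth.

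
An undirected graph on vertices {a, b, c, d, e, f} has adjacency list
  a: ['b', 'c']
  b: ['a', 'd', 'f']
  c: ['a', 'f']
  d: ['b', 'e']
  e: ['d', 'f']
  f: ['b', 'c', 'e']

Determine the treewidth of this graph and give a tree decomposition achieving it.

Treewidth 2.
Bags: B1 = {b, d, e}  B2 = {b, e, f}  B3 = {a, b, f}  B4 = {a, c, f}
Tree: B1–B2, B2–B3, B3–B4

Every bag has size at most 3, so the width is 3 − 1 = 2 and tw(G) ≤ 2. Since d–e–f–b–d is a cycle in G, G is not acyclic. Forests are exactly the graphs of treewidth ≤ 1, so tw(G) ≥ 2. Combining the bounds, tw(G) = 2.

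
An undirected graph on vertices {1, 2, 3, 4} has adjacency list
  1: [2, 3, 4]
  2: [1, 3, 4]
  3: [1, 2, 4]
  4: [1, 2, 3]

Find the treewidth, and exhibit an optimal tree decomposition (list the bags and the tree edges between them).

With just one bag of size 4, the width is 4 − 1 = 3, so tw(G) ≤ 3. On the other hand G contains the 4-clique {1, 2, 3, 4}. A clique must lie in a single bag of any decomposition, so no decomposition can have width below 3. Combining the bounds, tw(G) = 3.

Treewidth 3.
Bags: B1 = {1, 2, 3, 4}
Tree: (single bag)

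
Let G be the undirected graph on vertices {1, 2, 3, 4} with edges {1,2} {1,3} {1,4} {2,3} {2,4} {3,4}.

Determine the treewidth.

A width-3 tree decomposition is:
Bags: B1 = {1, 2, 3, 4}
Tree: (single bag)
A single bag containing all 4 vertices is trivially a valid decomposition of width 3. Conversely, {1, 2, 3, 4} is a clique of size 4, and the vertices of any clique must share a bag in every tree decomposition; so some bag has ≥ 4 vertices and tw(G) ≥ 3. Therefore the treewidth is 3.

3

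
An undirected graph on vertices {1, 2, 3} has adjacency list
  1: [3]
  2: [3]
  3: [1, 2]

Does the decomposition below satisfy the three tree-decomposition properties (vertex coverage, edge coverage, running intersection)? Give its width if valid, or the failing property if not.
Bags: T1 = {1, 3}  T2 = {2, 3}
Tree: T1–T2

Vertex coverage: the bags together contain {1, 2, 3}, the full vertex set. Edge coverage: each edge of G has both endpoints in at least one bag. Running intersection: for every vertex, the bags containing it form a connected subtree. All three properties hold, so this is a valid tree decomposition of width max|bag| − 1 = 1, and hence tw(G) ≤ 1.

Yes; width 1.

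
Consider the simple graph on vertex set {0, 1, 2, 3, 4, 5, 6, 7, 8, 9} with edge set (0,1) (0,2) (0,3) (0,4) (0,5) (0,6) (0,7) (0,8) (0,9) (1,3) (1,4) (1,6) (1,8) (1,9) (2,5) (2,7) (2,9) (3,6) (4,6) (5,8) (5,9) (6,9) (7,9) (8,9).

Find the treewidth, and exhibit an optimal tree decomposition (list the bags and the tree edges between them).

Each bag holds 4 vertices, so the decomposition has width 3, which upper-bounds the treewidth. Conversely, {0, 1, 8, 9} is a clique of size 4, and the vertices of any clique must share a bag in every tree decomposition; so some bag has ≥ 4 vertices and tw(G) ≥ 3. Therefore the treewidth is 3.

Treewidth 3.
One optimal decomposition is:
Bags: B1 = {0, 5, 8, 9}  B2 = {0, 2, 5, 9}  B3 = {0, 1, 8, 9}  B4 = {0, 1, 6, 9}  B5 = {0, 2, 7, 9}  B6 = {0, 1, 3, 6}  B7 = {0, 1, 4, 6}
Tree: B1–B2, B1–B3, B3–B4, B2–B5, B4–B6, B6–B7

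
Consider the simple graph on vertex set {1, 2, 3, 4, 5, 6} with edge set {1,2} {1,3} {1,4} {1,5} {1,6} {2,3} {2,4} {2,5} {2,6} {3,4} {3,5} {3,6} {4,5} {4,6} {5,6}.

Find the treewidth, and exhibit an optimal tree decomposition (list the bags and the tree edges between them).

Treewidth 5.
One such decomposition:
Bags: B1 = {1, 2, 3, 4, 5, 6}
Tree: (single bag)

With just one bag of size 6, the width is 6 − 1 = 5, so tw(G) ≤ 5. Conversely, {1, 2, 3, 4, 5, 6} is a clique of size 6, and the vertices of any clique must share a bag in every tree decomposition; so some bag has ≥ 6 vertices and tw(G) ≥ 5. The upper and lower bounds meet at 5, so that is the treewidth.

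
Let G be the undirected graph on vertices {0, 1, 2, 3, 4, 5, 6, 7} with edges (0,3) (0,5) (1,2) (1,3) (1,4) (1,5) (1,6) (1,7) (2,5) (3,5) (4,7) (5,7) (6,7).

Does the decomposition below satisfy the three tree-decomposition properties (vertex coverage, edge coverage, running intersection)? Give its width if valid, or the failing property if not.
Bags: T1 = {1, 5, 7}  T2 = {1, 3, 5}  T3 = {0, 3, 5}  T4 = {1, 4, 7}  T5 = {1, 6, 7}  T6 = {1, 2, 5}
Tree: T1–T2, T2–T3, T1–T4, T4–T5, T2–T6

Vertex coverage: the bags together contain {0, 1, 2, 3, 4, 5, 6, 7}, the full vertex set. Edge coverage: each edge of G has both endpoints in at least one bag. Running intersection: for every vertex, the bags containing it form a connected subtree. All three properties hold, so this is a valid tree decomposition of width max|bag| − 1 = 2, and hence tw(G) ≤ 2.

Yes; width 2.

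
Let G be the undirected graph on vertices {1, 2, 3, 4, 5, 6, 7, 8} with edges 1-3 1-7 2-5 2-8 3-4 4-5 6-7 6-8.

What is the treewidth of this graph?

2

A width-2 tree decomposition is:
Bags: B1 = {3, 4, 5}  B2 = {2, 3, 5}  B3 = {2, 3, 8}  B4 = {3, 6, 8}  B5 = {3, 6, 7}  B6 = {1, 3, 7}
Tree: B1–B2, B2–B3, B3–B4, B4–B5, B5–B6
Every bag has size at most 3, so the width is 3 − 1 = 2 and tw(G) ≤ 2. Since 3–4–5–2–8–6–7–1–3 is a cycle in G, G is not acyclic. Forests are exactly the graphs of treewidth ≤ 1, so tw(G) ≥ 2. Hence tw(G) = 2 exactly.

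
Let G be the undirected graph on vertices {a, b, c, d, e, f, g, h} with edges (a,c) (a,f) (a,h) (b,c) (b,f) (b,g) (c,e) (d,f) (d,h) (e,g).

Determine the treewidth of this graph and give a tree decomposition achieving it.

Treewidth 2.
One optimal decomposition is:
Bags: B1 = {d, f, h}  B2 = {a, f, h}  B3 = {a, b, f}  B4 = {a, b, c}  B5 = {b, c, g}  B6 = {c, e, g}
Tree: B1–B2, B2–B3, B3–B4, B4–B5, B5–B6

Each bag holds 3 vertices, so the decomposition has width 2, which upper-bounds the treewidth. Since d–h–a–f–d is a cycle in G, G is not acyclic. Forests are exactly the graphs of treewidth ≤ 1, so tw(G) ≥ 2. Therefore the treewidth is 2.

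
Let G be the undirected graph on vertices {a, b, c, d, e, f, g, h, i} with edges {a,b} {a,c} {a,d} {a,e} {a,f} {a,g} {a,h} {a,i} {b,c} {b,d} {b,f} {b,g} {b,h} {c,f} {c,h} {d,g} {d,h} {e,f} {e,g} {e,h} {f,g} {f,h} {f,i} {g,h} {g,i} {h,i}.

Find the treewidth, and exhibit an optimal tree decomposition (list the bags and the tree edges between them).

The largest bag has 5 vertices, giving width 4; this decomposition certifies tw(G) ≤ 4. On the other hand G contains the 5-clique {a, b, d, g, h}. A clique must lie in a single bag of any decomposition, so no decomposition can have width below 4. The upper and lower bounds meet at 4, so that is the treewidth.

Treewidth 4.
One such decomposition:
Bags: B1 = {a, b, f, g, h}  B2 = {a, e, f, g, h}  B3 = {a, b, c, f, h}  B4 = {a, b, d, g, h}  B5 = {a, f, g, h, i}
Tree: B1–B2, B1–B3, B1–B4, B2–B5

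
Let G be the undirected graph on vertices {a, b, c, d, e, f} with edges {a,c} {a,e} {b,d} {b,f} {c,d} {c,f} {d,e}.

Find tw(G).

A width-2 tree decomposition is:
Bags: B1 = {a, c, e}  B2 = {c, d, e}  B3 = {c, d, f}  B4 = {b, d, f}
Tree: B1–B2, B2–B3, B3–B4
Each bag holds 3 vertices, so the decomposition has width 2, which upper-bounds the treewidth. Since a–e–d–c–a is a cycle in G, G is not acyclic. Forests are exactly the graphs of treewidth ≤ 1, so tw(G) ≥ 2. The upper and lower bounds meet at 2, so that is the treewidth.

2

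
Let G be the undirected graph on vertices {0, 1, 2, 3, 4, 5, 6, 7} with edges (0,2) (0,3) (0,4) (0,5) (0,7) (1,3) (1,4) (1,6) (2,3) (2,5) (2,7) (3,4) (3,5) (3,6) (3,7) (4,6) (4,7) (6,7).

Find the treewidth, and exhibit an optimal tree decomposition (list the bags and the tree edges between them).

Each bag holds 4 vertices, so the decomposition has width 3, which upper-bounds the treewidth. Conversely, {0, 2, 3, 5} is a clique of size 4, and the vertices of any clique must share a bag in every tree decomposition; so some bag has ≥ 4 vertices and tw(G) ≥ 3. Therefore the treewidth is 3.

Treewidth 3.
One such decomposition:
Bags: B1 = {0, 3, 4, 7}  B2 = {0, 2, 3, 7}  B3 = {0, 2, 3, 5}  B4 = {3, 4, 6, 7}  B5 = {1, 3, 4, 6}
Tree: B1–B2, B2–B3, B1–B4, B4–B5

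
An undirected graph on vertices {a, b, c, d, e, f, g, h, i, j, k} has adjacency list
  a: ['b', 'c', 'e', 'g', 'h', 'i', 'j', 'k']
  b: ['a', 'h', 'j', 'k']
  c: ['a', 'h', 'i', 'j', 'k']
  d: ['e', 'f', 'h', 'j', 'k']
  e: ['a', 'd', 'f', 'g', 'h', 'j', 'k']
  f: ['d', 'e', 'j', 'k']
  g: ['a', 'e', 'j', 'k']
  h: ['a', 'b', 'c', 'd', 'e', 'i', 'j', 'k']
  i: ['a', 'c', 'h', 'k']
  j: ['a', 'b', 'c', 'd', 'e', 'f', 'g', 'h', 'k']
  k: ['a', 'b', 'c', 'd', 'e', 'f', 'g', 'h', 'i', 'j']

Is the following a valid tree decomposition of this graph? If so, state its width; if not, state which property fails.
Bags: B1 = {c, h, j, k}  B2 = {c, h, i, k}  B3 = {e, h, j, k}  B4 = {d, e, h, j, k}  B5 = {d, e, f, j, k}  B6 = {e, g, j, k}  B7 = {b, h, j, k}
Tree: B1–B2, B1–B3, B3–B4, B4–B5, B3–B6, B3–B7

A tree decomposition must satisfy three properties: every vertex lies in some bag; for every edge, both endpoints lie together in some bag; and for every vertex, the bags containing it form a connected subtree. Here vertex a appears in no bag, so the decomposition is invalid.

No — vertex a appears in no bag.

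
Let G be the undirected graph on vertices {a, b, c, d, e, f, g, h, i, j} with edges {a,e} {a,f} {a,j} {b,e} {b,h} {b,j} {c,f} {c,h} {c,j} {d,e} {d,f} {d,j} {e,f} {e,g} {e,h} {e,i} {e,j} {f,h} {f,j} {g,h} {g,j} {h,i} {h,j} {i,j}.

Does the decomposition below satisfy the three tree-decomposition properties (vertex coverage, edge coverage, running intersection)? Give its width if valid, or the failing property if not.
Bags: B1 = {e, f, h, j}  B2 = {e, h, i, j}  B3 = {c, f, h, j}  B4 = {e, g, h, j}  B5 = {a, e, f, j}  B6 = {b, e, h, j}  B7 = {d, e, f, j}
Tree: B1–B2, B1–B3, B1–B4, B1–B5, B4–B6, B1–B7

Every vertex of G appears in some bag (union = {a, b, c, d, e, f, g, h, i, j}); every edge is covered by a bag; and for each vertex v the set of bags containing v is connected in the bag tree. The decomposition is therefore valid. The largest bag has 4 vertices, so the width is 3.

Yes; width 3.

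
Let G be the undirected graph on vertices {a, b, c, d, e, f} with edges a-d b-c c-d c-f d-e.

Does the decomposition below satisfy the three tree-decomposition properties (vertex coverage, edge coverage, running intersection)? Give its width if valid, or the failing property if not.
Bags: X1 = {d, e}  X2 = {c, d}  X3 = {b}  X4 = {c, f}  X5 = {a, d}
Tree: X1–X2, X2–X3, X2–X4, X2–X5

No — edge (c,b) lies in no bag.

A tree decomposition must satisfy three properties: every vertex lies in some bag; for every edge, both endpoints lie together in some bag; and for every vertex, the bags containing it form a connected subtree. Here edge (c,b) lies in no bag, so the decomposition is invalid.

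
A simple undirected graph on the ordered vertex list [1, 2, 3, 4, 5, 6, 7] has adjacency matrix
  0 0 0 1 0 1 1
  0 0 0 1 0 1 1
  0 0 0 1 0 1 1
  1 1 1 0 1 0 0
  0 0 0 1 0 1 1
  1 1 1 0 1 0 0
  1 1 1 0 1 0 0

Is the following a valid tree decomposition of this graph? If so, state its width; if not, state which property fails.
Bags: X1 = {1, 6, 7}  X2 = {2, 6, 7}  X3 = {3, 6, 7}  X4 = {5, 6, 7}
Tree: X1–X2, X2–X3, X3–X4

A tree decomposition must satisfy three properties: every vertex lies in some bag; for every edge, both endpoints lie together in some bag; and for every vertex, the bags containing it form a connected subtree. Here vertex 4 appears in no bag, so the decomposition is invalid.

No — vertex 4 appears in no bag.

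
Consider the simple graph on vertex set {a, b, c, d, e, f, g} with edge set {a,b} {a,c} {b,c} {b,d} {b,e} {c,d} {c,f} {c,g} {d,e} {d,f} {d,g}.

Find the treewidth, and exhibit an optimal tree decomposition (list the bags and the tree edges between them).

The largest bag has 3 vertices, giving width 2; this decomposition certifies tw(G) ≤ 2. For the lower bound, the 3 vertices {b, d, e} are pairwise adjacent, and any tree decomposition puts a clique entirely inside one bag — forcing width ≥ 2. The upper and lower bounds meet at 2, so that is the treewidth.

Treewidth 2.
Bags: B1 = {b, c, d}  B2 = {b, d, e}  B3 = {c, d, f}  B4 = {c, d, g}  B5 = {a, b, c}
Tree: B1–B2, B1–B3, B3–B4, B1–B5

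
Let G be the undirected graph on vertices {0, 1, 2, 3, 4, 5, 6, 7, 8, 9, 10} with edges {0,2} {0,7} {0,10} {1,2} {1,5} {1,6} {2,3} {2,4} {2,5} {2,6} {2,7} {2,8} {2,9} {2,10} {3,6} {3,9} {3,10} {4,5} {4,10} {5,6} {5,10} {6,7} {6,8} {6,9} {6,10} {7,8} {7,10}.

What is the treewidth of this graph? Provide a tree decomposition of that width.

Every bag has size at most 4, so the width is 4 − 1 = 3 and tw(G) ≤ 3. For the lower bound, the 4 vertices {0, 2, 7, 10} are pairwise adjacent, and any tree decomposition puts a clique entirely inside one bag — forcing width ≥ 3. Combining the bounds, tw(G) = 3.

Treewidth 3.
One such decomposition:
Bags: B1 = {2, 6, 7, 10}  B2 = {2, 5, 6, 10}  B3 = {2, 3, 6, 10}  B4 = {2, 3, 6, 9}  B5 = {2, 6, 7, 8}  B6 = {1, 2, 5, 6}  B7 = {0, 2, 7, 10}  B8 = {2, 4, 5, 10}
Tree: B1–B2, B1–B3, B3–B4, B1–B5, B2–B6, B1–B7, B2–B8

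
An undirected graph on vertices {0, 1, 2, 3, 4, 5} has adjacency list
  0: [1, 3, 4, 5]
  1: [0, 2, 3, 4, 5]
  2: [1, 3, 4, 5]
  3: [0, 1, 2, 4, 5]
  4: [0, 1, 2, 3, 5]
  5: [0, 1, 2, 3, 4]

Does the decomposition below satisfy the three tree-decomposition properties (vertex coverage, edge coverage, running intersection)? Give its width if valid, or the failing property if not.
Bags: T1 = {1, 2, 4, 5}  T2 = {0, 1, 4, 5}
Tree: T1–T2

A tree decomposition must satisfy three properties: every vertex lies in some bag; for every edge, both endpoints lie together in some bag; and for every vertex, the bags containing it form a connected subtree. Here vertex 3 appears in no bag, so the decomposition is invalid.

No — vertex 3 appears in no bag.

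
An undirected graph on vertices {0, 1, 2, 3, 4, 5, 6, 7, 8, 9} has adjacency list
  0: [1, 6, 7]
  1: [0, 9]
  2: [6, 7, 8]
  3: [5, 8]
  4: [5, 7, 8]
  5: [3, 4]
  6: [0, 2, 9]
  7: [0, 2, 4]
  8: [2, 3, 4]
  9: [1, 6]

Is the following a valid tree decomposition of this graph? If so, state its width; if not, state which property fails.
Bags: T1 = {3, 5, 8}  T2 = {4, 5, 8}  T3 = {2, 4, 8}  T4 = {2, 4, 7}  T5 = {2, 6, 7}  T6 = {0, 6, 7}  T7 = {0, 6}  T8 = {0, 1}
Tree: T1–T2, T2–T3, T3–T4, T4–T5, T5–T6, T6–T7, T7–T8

A tree decomposition must satisfy three properties: every vertex lies in some bag; for every edge, both endpoints lie together in some bag; and for every vertex, the bags containing it form a connected subtree. Here vertex 9 appears in no bag, so the decomposition is invalid.

No — vertex 9 appears in no bag.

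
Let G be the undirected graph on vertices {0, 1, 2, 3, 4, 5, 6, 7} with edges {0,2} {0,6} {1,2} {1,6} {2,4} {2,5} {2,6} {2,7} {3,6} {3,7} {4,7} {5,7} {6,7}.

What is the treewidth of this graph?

A width-2 tree decomposition is:
Bags: B1 = {1, 2, 6}  B2 = {2, 6, 7}  B3 = {2, 5, 7}  B4 = {3, 6, 7}  B5 = {0, 2, 6}  B6 = {2, 4, 7}
Tree: B1–B2, B2–B3, B2–B4, B2–B5, B2–B6
Every bag has size at most 3, so the width is 3 − 1 = 2 and tw(G) ≤ 2. On the other hand G contains the 3-clique {2, 4, 7}. A clique must lie in a single bag of any decomposition, so no decomposition can have width below 2. The upper and lower bounds meet at 2, so that is the treewidth.

2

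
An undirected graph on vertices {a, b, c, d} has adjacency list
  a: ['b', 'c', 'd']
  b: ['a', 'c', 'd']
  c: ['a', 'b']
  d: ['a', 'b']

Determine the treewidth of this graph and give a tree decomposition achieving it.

Treewidth 2.
Bags: B1 = {a, b, d}  B2 = {a, b, c}
Tree: B1–B2

The largest bag has 3 vertices, giving width 2; this decomposition certifies tw(G) ≤ 2. On the other hand G contains the 3-clique {a, b, d}. A clique must lie in a single bag of any decomposition, so no decomposition can have width below 2. The upper and lower bounds meet at 2, so that is the treewidth.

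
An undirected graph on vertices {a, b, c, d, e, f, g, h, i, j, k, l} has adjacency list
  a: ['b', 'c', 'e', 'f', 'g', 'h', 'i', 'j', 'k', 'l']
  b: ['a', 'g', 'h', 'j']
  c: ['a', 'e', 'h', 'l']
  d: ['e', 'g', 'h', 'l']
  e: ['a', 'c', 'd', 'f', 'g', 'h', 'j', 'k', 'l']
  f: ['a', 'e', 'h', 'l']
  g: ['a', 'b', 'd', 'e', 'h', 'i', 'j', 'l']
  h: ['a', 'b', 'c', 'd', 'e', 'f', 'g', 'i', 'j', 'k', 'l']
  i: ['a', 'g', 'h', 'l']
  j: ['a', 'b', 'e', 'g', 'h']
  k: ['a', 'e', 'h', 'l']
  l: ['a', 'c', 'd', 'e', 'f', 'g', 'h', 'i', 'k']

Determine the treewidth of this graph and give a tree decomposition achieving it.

Every bag has size at most 5, so the width is 5 − 1 = 4 and tw(G) ≤ 4. For the lower bound, the 5 vertices {d, e, g, h, l} are pairwise adjacent, and any tree decomposition puts a clique entirely inside one bag — forcing width ≥ 4. Combining the bounds, tw(G) = 4.

Treewidth 4.
One such decomposition:
Bags: B1 = {a, e, h, k, l}  B2 = {a, e, g, h, l}  B3 = {a, c, e, h, l}  B4 = {a, e, g, h, j}  B5 = {a, e, f, h, l}  B6 = {a, g, h, i, l}  B7 = {a, b, g, h, j}  B8 = {d, e, g, h, l}
Tree: B1–B2, B1–B3, B2–B4, B3–B5, B2–B6, B4–B7, B2–B8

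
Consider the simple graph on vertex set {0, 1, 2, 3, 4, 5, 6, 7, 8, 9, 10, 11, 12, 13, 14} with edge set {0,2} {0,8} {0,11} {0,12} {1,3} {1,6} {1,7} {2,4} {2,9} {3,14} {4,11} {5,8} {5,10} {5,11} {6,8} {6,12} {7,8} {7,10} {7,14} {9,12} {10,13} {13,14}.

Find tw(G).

A width-3 tree decomposition is:
Bags: B1 = {1, 3, 13, 14}  B2 = {1, 7, 13, 14}  B3 = {1, 7, 10, 13}  B4 = {1, 6, 7, 10}  B5 = {6, 7, 8, 10}  B6 = {5, 6, 8, 10}  B7 = {5, 6, 8, 12}  B8 = {0, 5, 8, 12}  B9 = {0, 5, 11, 12}  B10 = {0, 9, 11, 12}  B11 = {0, 2, 9, 11}  B12 = {2, 4, 9, 11}
Tree: B1–B2, B2–B3, B3–B4, B4–B5, B5–B6, B6–B7, B7–B8, B8–B9, B9–B10, B10–B11, B11–B12
The largest bag has 4 vertices, giving width 3; this decomposition certifies tw(G) ≤ 3. For the lower bound: the 4 vertex sets {3,13,14}, {1}, {7}, {5,6,8,10} are disjoint, each induces a connected subgraph, and every pair is joined by at least one edge of G. Contracting each set to a single vertex therefore yields K_{4} as a minor, and since treewidth is minor-monotone, tw(G) ≥ tw(K_{4}) = 3. Hence tw(G) = 3 exactly.

3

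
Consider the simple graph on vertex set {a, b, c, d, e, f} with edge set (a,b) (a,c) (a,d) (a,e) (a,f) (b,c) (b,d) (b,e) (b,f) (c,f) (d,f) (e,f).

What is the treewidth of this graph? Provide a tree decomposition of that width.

Treewidth 3.
Bags: B1 = {a, b, d, f}  B2 = {a, b, c, f}  B3 = {a, b, e, f}
Tree: B1–B2, B1–B3

Every bag has size at most 4, so the width is 4 − 1 = 3 and tw(G) ≤ 3. Conversely, {a, b, d, f} is a clique of size 4, and the vertices of any clique must share a bag in every tree decomposition; so some bag has ≥ 4 vertices and tw(G) ≥ 3. The upper and lower bounds meet at 3, so that is the treewidth.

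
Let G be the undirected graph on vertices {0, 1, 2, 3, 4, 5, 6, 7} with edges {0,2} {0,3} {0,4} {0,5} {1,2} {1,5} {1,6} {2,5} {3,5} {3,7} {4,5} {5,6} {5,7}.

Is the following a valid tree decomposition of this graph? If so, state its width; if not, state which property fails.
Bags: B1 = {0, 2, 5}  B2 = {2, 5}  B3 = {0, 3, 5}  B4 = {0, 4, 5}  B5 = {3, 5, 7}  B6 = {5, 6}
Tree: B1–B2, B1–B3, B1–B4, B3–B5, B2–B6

A tree decomposition must satisfy three properties: every vertex lies in some bag; for every edge, both endpoints lie together in some bag; and for every vertex, the bags containing it form a connected subtree. Here vertex 1 appears in no bag, so the decomposition is invalid.

No — vertex 1 appears in no bag.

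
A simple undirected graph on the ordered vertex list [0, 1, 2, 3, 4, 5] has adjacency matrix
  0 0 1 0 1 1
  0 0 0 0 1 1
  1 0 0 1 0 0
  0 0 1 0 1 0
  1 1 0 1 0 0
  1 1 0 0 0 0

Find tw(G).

2

A width-2 tree decomposition is:
Bags: B1 = {2, 3, 4}  B2 = {0, 2, 4}  B3 = {0, 1, 4}  B4 = {0, 1, 5}
Tree: B1–B2, B2–B3, B3–B4
The largest bag has 3 vertices, giving width 2; this decomposition certifies tw(G) ≤ 2. Since 3–2–0–4–3 is a cycle in G, G is not acyclic. Forests are exactly the graphs of treewidth ≤ 1, so tw(G) ≥ 2. The upper and lower bounds meet at 2, so that is the treewidth.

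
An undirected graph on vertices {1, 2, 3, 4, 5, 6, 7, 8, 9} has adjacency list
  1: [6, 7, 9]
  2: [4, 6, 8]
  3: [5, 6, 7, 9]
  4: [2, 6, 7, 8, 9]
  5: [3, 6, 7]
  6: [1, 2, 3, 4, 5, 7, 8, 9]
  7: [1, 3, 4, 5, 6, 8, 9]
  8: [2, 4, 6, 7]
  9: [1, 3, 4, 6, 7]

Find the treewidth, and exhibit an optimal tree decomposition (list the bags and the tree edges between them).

The largest bag has 4 vertices, giving width 3; this decomposition certifies tw(G) ≤ 3. On the other hand G contains the 4-clique {2, 4, 6, 8}. A clique must lie in a single bag of any decomposition, so no decomposition can have width below 3. Hence tw(G) = 3 exactly.

Treewidth 3.
One optimal decomposition is:
Bags: B1 = {4, 6, 7, 9}  B2 = {3, 6, 7, 9}  B3 = {4, 6, 7, 8}  B4 = {1, 6, 7, 9}  B5 = {3, 5, 6, 7}  B6 = {2, 4, 6, 8}
Tree: B1–B2, B1–B3, B2–B4, B2–B5, B3–B6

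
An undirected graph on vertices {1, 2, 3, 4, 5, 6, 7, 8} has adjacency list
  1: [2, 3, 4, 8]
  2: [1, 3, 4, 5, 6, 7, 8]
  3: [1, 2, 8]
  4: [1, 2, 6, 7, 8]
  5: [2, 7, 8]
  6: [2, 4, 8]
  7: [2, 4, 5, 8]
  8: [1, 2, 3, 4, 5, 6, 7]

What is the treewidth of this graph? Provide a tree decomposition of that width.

Treewidth 3.
One optimal decomposition is:
Bags: B1 = {1, 2, 4, 8}  B2 = {2, 4, 7, 8}  B3 = {1, 2, 3, 8}  B4 = {2, 5, 7, 8}  B5 = {2, 4, 6, 8}
Tree: B1–B2, B1–B3, B2–B4, B1–B5

Every bag has size at most 4, so the width is 4 − 1 = 3 and tw(G) ≤ 3. Conversely, {1, 2, 3, 8} is a clique of size 4, and the vertices of any clique must share a bag in every tree decomposition; so some bag has ≥ 4 vertices and tw(G) ≥ 3. Hence tw(G) = 3 exactly.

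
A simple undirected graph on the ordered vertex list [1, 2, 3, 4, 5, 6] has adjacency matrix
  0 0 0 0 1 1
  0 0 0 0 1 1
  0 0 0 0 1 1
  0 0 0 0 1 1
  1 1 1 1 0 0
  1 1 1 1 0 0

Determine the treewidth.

A width-2 tree decomposition is:
Bags: B1 = {2, 5, 6}  B2 = {1, 5, 6}  B3 = {4, 5, 6}  B4 = {3, 5, 6}
Tree: B1–B2, B2–B3, B3–B4
Each bag holds 3 vertices, so the decomposition has width 2, which upper-bounds the treewidth. The edges 5–2–6–1–5 form a cycle, so G is not a tree and its treewidth is at least 2. Hence tw(G) = 2 exactly.

2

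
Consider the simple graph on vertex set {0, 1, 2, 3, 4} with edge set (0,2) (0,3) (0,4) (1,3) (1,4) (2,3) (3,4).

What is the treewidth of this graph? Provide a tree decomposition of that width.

Each bag holds 3 vertices, so the decomposition has width 2, which upper-bounds the treewidth. On the other hand G contains the 3-clique {0, 2, 3}. A clique must lie in a single bag of any decomposition, so no decomposition can have width below 2. Hence tw(G) = 2 exactly.

Treewidth 2.
One such decomposition:
Bags: B1 = {1, 3, 4}  B2 = {0, 3, 4}  B3 = {0, 2, 3}
Tree: B1–B2, B2–B3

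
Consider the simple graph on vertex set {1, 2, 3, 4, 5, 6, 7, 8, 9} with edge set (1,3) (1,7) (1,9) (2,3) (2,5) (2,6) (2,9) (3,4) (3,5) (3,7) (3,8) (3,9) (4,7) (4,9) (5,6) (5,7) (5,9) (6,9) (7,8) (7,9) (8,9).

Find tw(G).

A width-3 tree decomposition is:
Bags: B1 = {3, 5, 7, 9}  B2 = {2, 3, 5, 9}  B3 = {2, 5, 6, 9}  B4 = {3, 4, 7, 9}  B5 = {3, 7, 8, 9}  B6 = {1, 3, 7, 9}
Tree: B1–B2, B2–B3, B1–B4, B4–B5, B1–B6
The largest bag has 4 vertices, giving width 3; this decomposition certifies tw(G) ≤ 3. Conversely, {2, 3, 5, 9} is a clique of size 4, and the vertices of any clique must share a bag in every tree decomposition; so some bag has ≥ 4 vertices and tw(G) ≥ 3. Therefore the treewidth is 3.

3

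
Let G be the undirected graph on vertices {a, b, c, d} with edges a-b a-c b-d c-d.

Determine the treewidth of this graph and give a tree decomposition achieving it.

Treewidth 2.
Bags: B1 = {b, c, d}  B2 = {a, b, c}
Tree: B1–B2

The largest bag has 3 vertices, giving width 2; this decomposition certifies tw(G) ≤ 2. The edges c–d–b–a–c form a cycle, so G is not a tree and its treewidth is at least 2. Therefore the treewidth is 2.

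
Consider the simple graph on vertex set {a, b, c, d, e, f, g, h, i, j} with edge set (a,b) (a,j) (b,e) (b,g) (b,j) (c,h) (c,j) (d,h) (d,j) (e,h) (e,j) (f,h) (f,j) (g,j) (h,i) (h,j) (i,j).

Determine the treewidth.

2

A width-2 tree decomposition is:
Bags: B1 = {e, h, j}  B2 = {d, h, j}  B3 = {b, e, j}  B4 = {c, h, j}  B5 = {f, h, j}  B6 = {h, i, j}  B7 = {b, g, j}  B8 = {a, b, j}
Tree: B1–B2, B1–B3, B2–B4, B4–B5, B1–B6, B3–B7, B3–B8
Every bag has size at most 3, so the width is 3 − 1 = 2 and tw(G) ≤ 2. On the other hand G contains the 3-clique {b, g, j}. A clique must lie in a single bag of any decomposition, so no decomposition can have width below 2. Hence tw(G) = 2 exactly.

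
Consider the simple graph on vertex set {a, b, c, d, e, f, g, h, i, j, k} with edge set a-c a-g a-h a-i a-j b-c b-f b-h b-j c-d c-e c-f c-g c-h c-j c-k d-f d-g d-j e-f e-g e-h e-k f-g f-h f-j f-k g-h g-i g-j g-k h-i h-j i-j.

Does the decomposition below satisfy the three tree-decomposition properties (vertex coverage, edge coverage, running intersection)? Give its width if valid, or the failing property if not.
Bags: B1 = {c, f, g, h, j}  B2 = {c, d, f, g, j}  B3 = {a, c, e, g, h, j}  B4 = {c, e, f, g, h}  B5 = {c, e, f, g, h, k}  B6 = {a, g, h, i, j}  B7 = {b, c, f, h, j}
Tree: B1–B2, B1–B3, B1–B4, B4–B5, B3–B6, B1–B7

No — bags containing vertex e are not connected in the tree.

A tree decomposition must satisfy three properties: every vertex lies in some bag; for every edge, both endpoints lie together in some bag; and for every vertex, the bags containing it form a connected subtree. Here bags containing vertex e are not connected in the tree, so the decomposition is invalid.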